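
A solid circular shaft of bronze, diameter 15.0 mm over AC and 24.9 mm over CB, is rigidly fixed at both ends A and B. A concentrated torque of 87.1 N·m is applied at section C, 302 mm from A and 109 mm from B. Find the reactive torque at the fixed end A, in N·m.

3.95 N·m

Compatibility: T_A·a/J_AC = T_B·b/J_CB with T_A + T_B = T₀.
J_AC = 4.97×10^-9 m⁴, J_CB = 3.77×10^-8 m⁴, so T_A = T₀·(J_AC/a)/((J_AC/a)+(J_CB/b)) = 3.952 N·m, T_B = 83.15 N·m.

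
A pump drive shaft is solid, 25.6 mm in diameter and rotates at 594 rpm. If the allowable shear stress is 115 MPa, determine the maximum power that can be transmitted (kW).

23.6 kW

J = πd⁴/32 = π(0.0256)⁴/32 = 4.217×10^-8 m⁴.
T_max = τ_allow·J/r = 1.15×10^8 × 4.217×10^-8 / 0.0128 = 378.8 N·m.
ω = 2π·594/60 = 62.20 rad/s, so P_max = T_max·ω = 2.356×10^4 W.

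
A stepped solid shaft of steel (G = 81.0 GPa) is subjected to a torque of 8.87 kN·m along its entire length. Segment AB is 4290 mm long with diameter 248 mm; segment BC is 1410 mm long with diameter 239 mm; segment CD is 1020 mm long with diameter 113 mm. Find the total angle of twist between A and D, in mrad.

8.72 mrad

J_AB = π(0.248)⁴/32 = 3.71×10^-4 m⁴; J_BC = π(0.239)⁴/32 = 3.20×10^-4 m⁴; J_CD = π(0.113)⁴/32 = 1.60×10^-5 m⁴.
θ = (T/G)·Σ L_i/J_i = (8870/81.0×10⁹)·(4.29/3.71×10^-4 + 1.41/3.20×10^-4 + 1.02/1.60×10^-5) = 8.725×10^-3 rad.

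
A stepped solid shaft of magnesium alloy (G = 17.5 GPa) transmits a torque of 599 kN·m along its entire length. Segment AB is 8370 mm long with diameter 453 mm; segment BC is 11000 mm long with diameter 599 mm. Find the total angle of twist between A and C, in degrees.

J_AB = π(0.453)⁴/32 = 4.13×10^-3 m⁴; J_BC = π(0.599)⁴/32 = 0.0126 m⁴.
θ = (T/G)·Σ L_i/J_i = (599000/17.5×10⁹)·(8.37/4.13×10^-3 + 11.0/0.0126) = 0.09909 rad.

5.68°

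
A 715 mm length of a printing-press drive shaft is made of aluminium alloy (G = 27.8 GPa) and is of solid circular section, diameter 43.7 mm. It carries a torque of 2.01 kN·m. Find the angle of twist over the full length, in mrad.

J = πd⁴/32 = π(0.0437)⁴/32 = 3.580×10^-7 m⁴.
θ = T·L/(G·J) = 2010 × 0.715 / (27.8×10⁹ × 3.580×10^-7) = 0.1444 rad.

144 mrad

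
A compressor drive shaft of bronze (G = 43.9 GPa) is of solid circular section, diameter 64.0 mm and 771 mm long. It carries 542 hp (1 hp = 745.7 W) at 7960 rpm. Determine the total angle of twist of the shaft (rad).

0.00517 rad

ω = 2π·7960/60 = 833.6 rad/s, so T = P/ω = 542×745.7 / 833.6 = 484.9 N·m.
J = πd⁴/32 = π(0.0640)⁴/32 = 1.647×10^-6 m⁴.
θ = T·L/(G·J) = 484.9 × 0.771 / (43.9×10⁹ × 1.647×10^-6) = 5.170×10^-3 rad.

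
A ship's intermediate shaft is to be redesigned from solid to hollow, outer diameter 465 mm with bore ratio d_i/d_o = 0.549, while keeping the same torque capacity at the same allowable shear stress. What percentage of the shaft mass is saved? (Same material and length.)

25.6 %

Equal τ_max and T ⇒ the solid shaft needs d_s³ = d_o³(1−k⁴), so d_s = 465·(1−0.549⁴)^(1/3) = 450.5 mm.
Area ratio A_h/A_s = d_o²(1−k²)/d_s² = (1−k²)/(1−k⁴)^(2/3) = 0.7444.
Mass saving = 1 − 0.7444 = 25.6 %.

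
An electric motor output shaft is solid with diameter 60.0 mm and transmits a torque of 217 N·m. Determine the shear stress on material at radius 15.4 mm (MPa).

2.63 MPa

J = πd⁴/32 = π(0.0600)⁴/32 = 1.272×10^-6 m⁴.
Shear stress varies linearly with radius: τ = T·r/J = 217.0 × 0.0154 / 1.272×10^-6 = 2.626×10^6 Pa.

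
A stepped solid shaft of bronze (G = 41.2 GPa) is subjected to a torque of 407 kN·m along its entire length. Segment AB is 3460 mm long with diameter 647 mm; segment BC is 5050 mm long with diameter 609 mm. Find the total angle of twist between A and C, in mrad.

5.68 mrad

J_AB = π(0.647)⁴/32 = 0.0172 m⁴; J_BC = π(0.609)⁴/32 = 0.0135 m⁴.
θ = (T/G)·Σ L_i/J_i = (407000/41.2×10⁹)·(3.46/0.0172 + 5.05/0.0135) = 5.681×10^-3 rad.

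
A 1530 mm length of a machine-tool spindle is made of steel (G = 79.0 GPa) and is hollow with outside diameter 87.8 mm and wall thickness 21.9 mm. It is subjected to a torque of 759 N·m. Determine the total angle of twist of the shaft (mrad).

2.69 mrad

J = π(d_o⁴ − d_i⁴)/32 = π(0.0878⁴ − 0.0440⁴)/32 = 5.466×10^-6 m⁴.
θ = T·L/(G·J) = 759.0 × 1.53 / (79.0×10⁹ × 5.466×10^-6) = 2.689×10^-3 rad.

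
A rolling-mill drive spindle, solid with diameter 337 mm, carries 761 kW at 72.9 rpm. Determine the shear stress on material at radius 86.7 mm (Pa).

6.83e6 Pa

ω = 2π·72.9/60 = 7.634 rad/s, so T = P/ω = 761×10³ / 7.634 = 99680 N·m.
J = πd⁴/32 = π(0.337)⁴/32 = 1.266×10^-3 m⁴.
Shear stress varies linearly with radius: τ = T·r/J = 99680 × 0.0867 / 1.266×10^-3 = 6.825×10^6 Pa.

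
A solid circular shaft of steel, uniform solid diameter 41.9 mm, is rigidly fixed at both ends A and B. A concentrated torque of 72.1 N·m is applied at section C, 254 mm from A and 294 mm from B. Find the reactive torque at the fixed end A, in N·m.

With uniform GJ and both ends fixed, compatibility θ_AC = θ_CB gives T_A·a = T_B·b, together with T_A + T_B = T₀.
T_A = T₀·b/(a+b) = 72.10·294/548.0 = 38.68 N·m; T_B = 33.42 N·m.

38.7 N·m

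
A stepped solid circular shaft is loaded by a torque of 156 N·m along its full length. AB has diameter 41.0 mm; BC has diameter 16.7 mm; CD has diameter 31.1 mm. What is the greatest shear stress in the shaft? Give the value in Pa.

Under the same torque, τ_max = 16T/(πd³) is largest where d is smallest — segment BC (d = 16.7 mm).
τ_max = 16·156.0/(π·(0.0167)³) = 1.706×10^8 Pa.

1.71e8 Pa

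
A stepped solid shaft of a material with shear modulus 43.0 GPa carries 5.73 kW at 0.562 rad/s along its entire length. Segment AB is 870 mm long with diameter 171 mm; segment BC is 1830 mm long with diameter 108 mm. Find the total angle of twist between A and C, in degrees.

ω = 0.562 rad/s, so T = P/ω = 5.73×10³ / 0.5620 = 10200 N·m.
J_AB = π(0.171)⁴/32 = 8.39×10^-5 m⁴; J_BC = π(0.108)⁴/32 = 1.34×10^-5 m⁴.
θ = (T/G)·Σ L_i/J_i = (10200/43.0×10⁹)·(0.870/8.39×10^-5 + 1.83/1.34×10^-5) = 0.03494 rad.

2.00°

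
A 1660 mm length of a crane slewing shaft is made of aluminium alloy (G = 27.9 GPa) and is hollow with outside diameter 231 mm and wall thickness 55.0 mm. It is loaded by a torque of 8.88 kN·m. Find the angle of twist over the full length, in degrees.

J = π(d_o⁴ − d_i⁴)/32 = π(0.231⁴ − 0.121⁴)/32 = 2.585×10^-4 m⁴.
θ = T·L/(G·J) = 8880 × 1.66 / (27.9×10⁹ × 2.585×10^-4) = 2.044×10^-3 rad.

0.117°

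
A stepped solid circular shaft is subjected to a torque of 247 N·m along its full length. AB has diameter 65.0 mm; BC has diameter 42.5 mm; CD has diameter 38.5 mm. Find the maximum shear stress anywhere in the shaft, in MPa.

22.0 MPa

Under the same torque, τ_max = 16T/(πd³) is largest where d is smallest — segment CD (d = 38.5 mm).
τ_max = 16·247.0/(π·(0.0385)³) = 2.204×10^7 Pa.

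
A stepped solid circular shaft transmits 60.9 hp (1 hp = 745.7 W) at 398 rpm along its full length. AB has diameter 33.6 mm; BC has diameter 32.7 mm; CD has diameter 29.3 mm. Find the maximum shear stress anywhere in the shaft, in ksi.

32.0 ksi

ω = 2π·398/60 = 41.68 rad/s, so T = P/ω = 60.9×745.7 / 41.68 = 1090 N·m.
Under the same torque, τ_max = 16T/(πd³) is largest where d is smallest — segment CD (d = 29.3 mm).
τ_max = 16·1090/(π·(0.0293)³) = 2.206×10^8 Pa.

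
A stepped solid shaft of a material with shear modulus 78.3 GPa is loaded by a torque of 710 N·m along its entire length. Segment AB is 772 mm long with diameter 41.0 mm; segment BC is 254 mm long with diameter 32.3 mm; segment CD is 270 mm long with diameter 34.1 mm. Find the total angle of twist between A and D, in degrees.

J_AB = π(0.0410)⁴/32 = 2.77×10^-7 m⁴; J_BC = π(0.0323)⁴/32 = 1.07×10^-7 m⁴; J_CD = π(0.0341)⁴/32 = 1.33×10^-7 m⁴.
θ = (T/G)·Σ L_i/J_i = (710.0/78.3×10⁹)·(0.772/2.77×10^-7 + 0.254/1.07×10^-7 + 0.270/1.33×10^-7) = 0.06523 rad.

3.74°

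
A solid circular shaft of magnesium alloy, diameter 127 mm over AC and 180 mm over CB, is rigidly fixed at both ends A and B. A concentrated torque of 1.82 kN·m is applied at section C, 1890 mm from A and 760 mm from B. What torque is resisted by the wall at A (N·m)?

Compatibility: T_A·a/J_AC = T_B·b/J_CB with T_A + T_B = T₀.
J_AC = 2.55×10^-5 m⁴, J_CB = 1.03×10^-4 m⁴, so T_A = T₀·(J_AC/a)/((J_AC/a)+(J_CB/b)) = 164.9 N·m, T_B = 1655 N·m.

165 N·m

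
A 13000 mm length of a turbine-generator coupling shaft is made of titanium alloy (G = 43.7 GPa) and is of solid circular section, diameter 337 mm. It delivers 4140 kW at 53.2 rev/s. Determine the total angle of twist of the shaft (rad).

ω = 2π·53.2 = 334.3 rad/s, so T = P/ω = 4140×10³ / 334.3 = 12390 N·m.
J = πd⁴/32 = π(0.337)⁴/32 = 1.266×10^-3 m⁴.
θ = T·L/(G·J) = 12390 × 13.0 / (43.7×10⁹ × 1.266×10^-3) = 2.910×10^-3 rad.

0.00291 rad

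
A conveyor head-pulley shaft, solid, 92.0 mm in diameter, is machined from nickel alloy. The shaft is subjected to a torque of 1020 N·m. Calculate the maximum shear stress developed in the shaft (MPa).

J = πd⁴/32 = π(0.0920)⁴/32 = 7.033×10^-6 m⁴.
τ_max = T·r/J = 1020 × 0.0460 / 7.033×10^-6 = 6.671×10^6 Pa.

6.67 MPa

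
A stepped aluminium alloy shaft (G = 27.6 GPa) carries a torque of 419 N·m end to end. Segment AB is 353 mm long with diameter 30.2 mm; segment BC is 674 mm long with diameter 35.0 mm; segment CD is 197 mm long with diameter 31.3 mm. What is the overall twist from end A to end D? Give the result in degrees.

J_AB = π(0.0302)⁴/32 = 8.17×10^-8 m⁴; J_BC = π(0.0350)⁴/32 = 1.47×10^-7 m⁴; J_CD = π(0.0313)⁴/32 = 9.42×10^-8 m⁴.
θ = (T/G)·Σ L_i/J_i = (419.0/27.6×10⁹)·(0.353/8.17×10^-8 + 0.674/1.47×10^-7 + 0.197/9.42×10^-8) = 0.1668 rad.

9.56°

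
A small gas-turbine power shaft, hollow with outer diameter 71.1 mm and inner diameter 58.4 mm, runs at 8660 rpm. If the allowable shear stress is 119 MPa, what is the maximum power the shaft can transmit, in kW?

4150 kW

J = π(d_o⁴ − d_i⁴)/32 = π(0.0711⁴ − 0.0584⁴)/32 = 1.367×10^-6 m⁴.
T_max = τ_allow·J/r = 1.19×10^8 × 1.367×10^-6 / 0.0355 = 4576 N·m.
ω = 2π·8660/60 = 906.9 rad/s, so P_max = T_max·ω = 4.149×10^6 W.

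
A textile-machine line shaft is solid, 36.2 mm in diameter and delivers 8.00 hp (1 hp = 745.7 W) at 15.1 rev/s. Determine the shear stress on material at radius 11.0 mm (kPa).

ω = 2π·15.1 = 94.88 rad/s, so T = P/ω = 8.00×745.7 / 94.88 = 62.88 N·m.
J = πd⁴/32 = π(0.0362)⁴/32 = 1.686×10^-7 m⁴.
Shear stress varies linearly with radius: τ = T·r/J = 62.88 × 0.0110 / 1.686×10^-7 = 4.103×10^6 Pa.

4100 kPa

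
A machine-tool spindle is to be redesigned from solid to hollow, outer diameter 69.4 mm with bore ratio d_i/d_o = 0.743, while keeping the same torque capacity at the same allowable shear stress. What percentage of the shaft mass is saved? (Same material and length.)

Equal τ_max and T ⇒ the solid shaft needs d_s³ = d_o³(1−k⁴), so d_s = 69.4·(1−0.743⁴)^(1/3) = 61.48 mm.
Area ratio A_h/A_s = d_o²(1−k²)/d_s² = (1−k²)/(1−k⁴)^(2/3) = 0.5708.
Mass saving = 1 − 0.5708 = 42.9 %.

42.9 %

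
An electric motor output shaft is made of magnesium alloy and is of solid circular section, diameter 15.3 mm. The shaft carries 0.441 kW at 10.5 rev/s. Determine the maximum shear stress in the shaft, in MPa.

9.51 MPa

ω = 2π·10.5 = 65.97 rad/s, so T = P/ω = 0.441×10³ / 65.97 = 6.685 N·m.
J = πd⁴/32 = π(0.0153)⁴/32 = 5.380×10^-9 m⁴.
τ_max = T·r/J = 6.685 × 0.00765 / 5.380×10^-9 = 9.505×10^6 Pa.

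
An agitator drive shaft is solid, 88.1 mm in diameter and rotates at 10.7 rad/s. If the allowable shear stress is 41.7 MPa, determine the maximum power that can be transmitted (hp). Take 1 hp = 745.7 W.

J = πd⁴/32 = π(0.0881)⁴/32 = 5.914×10^-6 m⁴.
T_max = τ_allow·J/r = 4.17×10^7 × 5.914×10^-6 / 0.0440 = 5599 N·m.
ω = 10.7 rad/s, so P_max = T_max·ω = 5.991×10^4 W.

80.3 hp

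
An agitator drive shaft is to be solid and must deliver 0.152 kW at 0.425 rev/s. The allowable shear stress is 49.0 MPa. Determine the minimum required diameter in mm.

18.1 mm

ω = 2π·0.425 = 2.670 rad/s, so T = P/ω = 0.152×10³ / 2.670 = 56.92 N·m.
For a solid shaft τ_max = 16T/(πd³), so d = (16T/(π τ_allow))^(1/3) = (16·56.92/(π·4.90×10^7))^(1/3) = 0.01809 m.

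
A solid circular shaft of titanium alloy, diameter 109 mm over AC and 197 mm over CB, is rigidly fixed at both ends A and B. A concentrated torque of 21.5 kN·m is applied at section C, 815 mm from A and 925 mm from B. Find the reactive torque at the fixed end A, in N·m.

Compatibility: T_A·a/J_AC = T_B·b/J_CB with T_A + T_B = T₀.
J_AC = 1.39×10^-5 m⁴, J_CB = 1.48×10^-4 m⁴, so T_A = T₀·(J_AC/a)/((J_AC/a)+(J_CB/b)) = 2067 N·m, T_B = 19430 N·m.

2070 N·m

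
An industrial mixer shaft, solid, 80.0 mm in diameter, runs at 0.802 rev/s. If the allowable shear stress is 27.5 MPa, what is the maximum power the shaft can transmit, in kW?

J = πd⁴/32 = π(0.0800)⁴/32 = 4.021×10^-6 m⁴.
T_max = τ_allow·J/r = 2.75×10^7 × 4.021×10^-6 / 0.0400 = 2765 N·m.
ω = 2π·0.802 = 5.039 rad/s, so P_max = T_max·ω = 1.393×10^4 W.

13.9 kW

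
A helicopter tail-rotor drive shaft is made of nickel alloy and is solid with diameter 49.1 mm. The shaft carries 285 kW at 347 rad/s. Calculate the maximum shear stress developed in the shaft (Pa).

3.53e7 Pa

ω = 347 rad/s, so T = P/ω = 285×10³ / 347.0 = 821.3 N·m.
J = πd⁴/32 = π(0.0491)⁴/32 = 5.706×10^-7 m⁴.
τ_max = T·r/J = 821.3 × 0.0246 / 5.706×10^-7 = 3.534×10^7 Pa.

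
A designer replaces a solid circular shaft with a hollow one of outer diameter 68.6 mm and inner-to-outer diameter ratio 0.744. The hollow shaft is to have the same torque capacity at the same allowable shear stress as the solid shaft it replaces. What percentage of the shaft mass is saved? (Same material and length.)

43.0 %

Equal τ_max and T ⇒ the solid shaft needs d_s³ = d_o³(1−k⁴), so d_s = 68.6·(1−0.744⁴)^(1/3) = 60.72 mm.
Area ratio A_h/A_s = d_o²(1−k²)/d_s² = (1−k²)/(1−k⁴)^(2/3) = 0.5698.
Mass saving = 1 − 0.5698 = 43.0 %.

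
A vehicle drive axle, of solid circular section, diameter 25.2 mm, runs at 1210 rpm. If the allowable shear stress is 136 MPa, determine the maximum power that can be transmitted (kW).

54.1 kW

J = πd⁴/32 = π(0.0252)⁴/32 = 3.959×10^-8 m⁴.
T_max = τ_allow·J/r = 1.36×10^8 × 3.959×10^-8 / 0.0126 = 427.3 N·m.
ω = 2π·1210/60 = 126.7 rad/s, so P_max = T_max·ω = 5.415×10^4 W.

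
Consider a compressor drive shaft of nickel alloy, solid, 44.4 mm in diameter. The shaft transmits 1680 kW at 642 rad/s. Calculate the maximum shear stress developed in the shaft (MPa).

ω = 642 rad/s, so T = P/ω = 1680×10³ / 642.0 = 2617 N·m.
J = πd⁴/32 = π(0.0444)⁴/32 = 3.815×10^-7 m⁴.
τ_max = T·r/J = 2617 × 0.0222 / 3.815×10^-7 = 1.523×10^8 Pa.

152 MPa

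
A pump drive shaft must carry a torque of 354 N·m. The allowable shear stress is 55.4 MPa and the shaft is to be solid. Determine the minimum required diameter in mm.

31.9 mm

For a solid shaft τ_max = 16T/(πd³), so d = (16T/(π τ_allow))^(1/3) = (16·354.0/(π·5.54×10^7))^(1/3) = 0.03193 m.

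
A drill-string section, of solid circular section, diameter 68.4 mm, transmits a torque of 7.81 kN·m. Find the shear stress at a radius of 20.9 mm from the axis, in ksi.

J = πd⁴/32 = π(0.0684)⁴/32 = 2.149×10^-6 m⁴.
Shear stress varies linearly with radius: τ = T·r/J = 7810 × 0.0209 / 2.149×10^-6 = 7.596×10^7 Pa.

11.0 ksi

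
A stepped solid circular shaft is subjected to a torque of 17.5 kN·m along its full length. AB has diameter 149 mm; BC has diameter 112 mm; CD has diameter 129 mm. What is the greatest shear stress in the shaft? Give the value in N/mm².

Under the same torque, τ_max = 16T/(πd³) is largest where d is smallest — segment BC (d = 112 mm).
τ_max = 16·17500/(π·(0.112)³) = 6.344×10^7 Pa.

63.4 N/mm²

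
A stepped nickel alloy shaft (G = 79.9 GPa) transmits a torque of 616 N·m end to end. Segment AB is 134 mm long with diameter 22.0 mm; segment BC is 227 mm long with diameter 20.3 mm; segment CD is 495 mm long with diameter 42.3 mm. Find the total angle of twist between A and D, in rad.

0.162 rad

J_AB = π(0.0220)⁴/32 = 2.30×10^-8 m⁴; J_BC = π(0.0203)⁴/32 = 1.67×10^-8 m⁴; J_CD = π(0.0423)⁴/32 = 3.14×10^-7 m⁴.
θ = (T/G)·Σ L_i/J_i = (616.0/79.9×10⁹)·(0.134/2.30×10^-8 + 0.227/1.67×10^-8 + 0.495/3.14×10^-7) = 0.1620 rad.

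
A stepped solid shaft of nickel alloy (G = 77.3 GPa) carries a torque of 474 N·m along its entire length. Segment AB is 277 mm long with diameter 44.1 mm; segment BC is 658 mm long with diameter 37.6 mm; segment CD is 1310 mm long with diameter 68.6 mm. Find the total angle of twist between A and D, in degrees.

J_AB = π(0.0441)⁴/32 = 3.71×10^-7 m⁴; J_BC = π(0.0376)⁴/32 = 1.96×10^-7 m⁴; J_CD = π(0.0686)⁴/32 = 2.17×10^-6 m⁴.
θ = (T/G)·Σ L_i/J_i = (474.0/77.3×10⁹)·(0.277/3.71×10^-7 + 0.658/1.96×10^-7 + 1.31/2.17×10^-6) = 0.02883 rad.

1.65°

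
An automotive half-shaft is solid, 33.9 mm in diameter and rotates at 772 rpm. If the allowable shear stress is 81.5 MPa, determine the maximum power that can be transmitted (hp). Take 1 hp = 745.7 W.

67.6 hp

J = πd⁴/32 = π(0.0339)⁴/32 = 1.297×10^-7 m⁴.
T_max = τ_allow·J/r = 8.15×10^7 × 1.297×10^-7 / 0.0169 = 623.4 N·m.
ω = 2π·772/60 = 80.84 rad/s, so P_max = T_max·ω = 5.040×10^4 W.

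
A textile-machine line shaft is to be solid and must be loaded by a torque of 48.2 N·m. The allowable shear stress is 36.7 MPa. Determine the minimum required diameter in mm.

18.8 mm

For a solid shaft τ_max = 16T/(πd³), so d = (16T/(π τ_allow))^(1/3) = (16·48.20/(π·3.67×10^7))^(1/3) = 0.01884 m.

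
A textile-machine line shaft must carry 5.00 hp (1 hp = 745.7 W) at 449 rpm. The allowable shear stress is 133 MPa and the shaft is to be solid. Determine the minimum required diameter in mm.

ω = 2π·449/60 = 47.02 rad/s, so T = P/ω = 5.00×745.7 / 47.02 = 79.30 N·m.
For a solid shaft τ_max = 16T/(πd³), so d = (16T/(π τ_allow))^(1/3) = (16·79.30/(π·1.33×10^8))^(1/3) = 0.01448 m.

14.5 mm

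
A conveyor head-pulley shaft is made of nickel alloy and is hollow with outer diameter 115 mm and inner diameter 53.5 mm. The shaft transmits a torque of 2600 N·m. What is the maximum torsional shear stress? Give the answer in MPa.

J = π(d_o⁴ − d_i⁴)/32 = π(0.115⁴ − 0.0535⁴)/32 = 1.637×10^-5 m⁴.
τ_max = T·r/J = 2600 × 0.0575 / 1.637×10^-5 = 9.134×10^6 Pa.

9.13 MPa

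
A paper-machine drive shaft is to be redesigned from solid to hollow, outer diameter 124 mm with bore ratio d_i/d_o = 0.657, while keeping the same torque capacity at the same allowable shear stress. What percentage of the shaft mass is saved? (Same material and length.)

34.8 %

Equal τ_max and T ⇒ the solid shaft needs d_s³ = d_o³(1−k⁴), so d_s = 124·(1−0.657⁴)^(1/3) = 115.8 mm.
Area ratio A_h/A_s = d_o²(1−k²)/d_s² = (1−k²)/(1−k⁴)^(2/3) = 0.6521.
Mass saving = 1 − 0.6521 = 34.8 %.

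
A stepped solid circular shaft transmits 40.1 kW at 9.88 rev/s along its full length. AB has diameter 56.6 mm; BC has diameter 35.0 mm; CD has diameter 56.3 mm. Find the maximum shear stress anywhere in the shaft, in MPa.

76.7 MPa

ω = 2π·9.88 = 62.08 rad/s, so T = P/ω = 40.1×10³ / 62.08 = 646.0 N·m.
Under the same torque, τ_max = 16T/(πd³) is largest where d is smallest — segment BC (d = 35.0 mm).
τ_max = 16·646.0/(π·(0.0350)³) = 7.673×10^7 Pa.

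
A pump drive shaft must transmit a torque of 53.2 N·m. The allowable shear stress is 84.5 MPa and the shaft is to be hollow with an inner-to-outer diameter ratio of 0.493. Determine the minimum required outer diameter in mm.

15.0 mm

For a hollow shaft with d_i/d_o = 0.493: τ_max = 16T/(π d_o³ (1−k⁴)), so d_o = [16T/(π τ_allow (1−k⁴))]^(1/3) = [16·53.20/(π·8.45×10^7·0.9409)]^(1/3) = 0.01505 m.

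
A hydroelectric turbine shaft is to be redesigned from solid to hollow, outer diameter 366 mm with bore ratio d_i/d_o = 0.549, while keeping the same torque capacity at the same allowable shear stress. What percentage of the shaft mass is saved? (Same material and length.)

Equal τ_max and T ⇒ the solid shaft needs d_s³ = d_o³(1−k⁴), so d_s = 366·(1−0.549⁴)^(1/3) = 354.6 mm.
Area ratio A_h/A_s = d_o²(1−k²)/d_s² = (1−k²)/(1−k⁴)^(2/3) = 0.7444.
Mass saving = 1 − 0.7444 = 25.6 %.

25.6 %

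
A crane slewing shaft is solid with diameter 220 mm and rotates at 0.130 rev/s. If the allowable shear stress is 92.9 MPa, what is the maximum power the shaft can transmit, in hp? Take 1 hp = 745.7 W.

J = πd⁴/32 = π(0.220)⁴/32 = 2.300×10^-4 m⁴.
T_max = τ_allow·J/r = 9.29×10^7 × 2.300×10^-4 / 0.110 = 194200 N·m.
ω = 2π·0.130 = 0.8168 rad/s, so P_max = T_max·ω = 1.586×10^5 W.

213 hp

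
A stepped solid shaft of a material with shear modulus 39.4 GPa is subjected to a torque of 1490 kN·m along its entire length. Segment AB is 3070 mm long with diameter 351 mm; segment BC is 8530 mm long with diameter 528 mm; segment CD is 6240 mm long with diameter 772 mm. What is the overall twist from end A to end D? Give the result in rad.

J_AB = π(0.351)⁴/32 = 1.49×10^-3 m⁴; J_BC = π(0.528)⁴/32 = 7.63×10^-3 m⁴; J_CD = π(0.772)⁴/32 = 0.0349 m⁴.
θ = (T/G)·Σ L_i/J_i = (1.490e6/39.4×10⁹)·(3.07/1.49×10^-3 + 8.53/7.63×10^-3 + 6.24/0.0349) = 0.1270 rad.

0.127 rad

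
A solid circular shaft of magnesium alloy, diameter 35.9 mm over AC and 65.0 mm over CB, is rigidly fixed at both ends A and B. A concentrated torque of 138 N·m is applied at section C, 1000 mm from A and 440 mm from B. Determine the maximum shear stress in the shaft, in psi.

357 psi

Compatibility: T_A·a/J_AC = T_B·b/J_CB with T_A + T_B = T₀.
J_AC = 1.63×10^-7 m⁴, J_CB = 1.75×10^-6 m⁴, so T_A = T₀·(J_AC/a)/((J_AC/a)+(J_CB/b)) = 5.428 N·m, T_B = 132.6 N·m.
τ in each portion: τ_AC = 5.97×10^5 Pa, τ_CB = 2.46×10^6 Pa; maximum is in CB.
τ_max = T_CB·r/J = 132.6·0.0325/1.75×10^-6 = 2.459×10^6 Pa.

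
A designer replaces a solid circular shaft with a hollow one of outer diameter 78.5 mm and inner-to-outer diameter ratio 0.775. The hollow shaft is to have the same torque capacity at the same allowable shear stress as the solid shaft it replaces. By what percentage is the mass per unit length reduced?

46.2 %

Equal τ_max and T ⇒ the solid shaft needs d_s³ = d_o³(1−k⁴), so d_s = 78.5·(1−0.775⁴)^(1/3) = 67.62 mm.
Area ratio A_h/A_s = d_o²(1−k²)/d_s² = (1−k²)/(1−k⁴)^(2/3) = 0.5382.
Mass saving = 1 − 0.5382 = 46.2 %.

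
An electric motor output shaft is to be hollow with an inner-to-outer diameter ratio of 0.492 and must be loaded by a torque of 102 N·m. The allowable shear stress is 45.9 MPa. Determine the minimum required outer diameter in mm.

22.9 mm

For a hollow shaft with d_i/d_o = 0.492: τ_max = 16T/(π d_o³ (1−k⁴)), so d_o = [16T/(π τ_allow (1−k⁴))]^(1/3) = [16·102.0/(π·4.59×10^7·0.9414)]^(1/3) = 0.02291 m.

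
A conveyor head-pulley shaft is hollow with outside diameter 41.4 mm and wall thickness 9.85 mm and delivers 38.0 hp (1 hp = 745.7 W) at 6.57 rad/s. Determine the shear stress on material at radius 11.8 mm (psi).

ω = 6.57 rad/s, so T = P/ω = 38.0×745.7 / 6.570 = 4313 N·m.
J = π(d_o⁴ − d_i⁴)/32 = π(0.0414⁴ − 0.0217⁴)/32 = 2.666×10^-7 m⁴.
Shear stress varies linearly with radius: τ = T·r/J = 4313 × 0.0118 / 2.666×10^-7 = 1.909×10^8 Pa.

27700 psi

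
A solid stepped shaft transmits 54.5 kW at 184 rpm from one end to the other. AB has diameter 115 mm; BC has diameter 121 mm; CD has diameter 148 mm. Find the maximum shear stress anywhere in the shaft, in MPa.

ω = 2π·184/60 = 19.27 rad/s, so T = P/ω = 54.5×10³ / 19.27 = 2828 N·m.
Under the same torque, τ_max = 16T/(πd³) is largest where d is smallest — segment AB (d = 115 mm).
τ_max = 16·2828/(π·(0.115)³) = 9.472×10^6 Pa.

9.47 MPa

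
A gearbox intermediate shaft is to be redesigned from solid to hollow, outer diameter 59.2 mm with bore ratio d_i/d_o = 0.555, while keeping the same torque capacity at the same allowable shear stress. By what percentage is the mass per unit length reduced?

Equal τ_max and T ⇒ the solid shaft needs d_s³ = d_o³(1−k⁴), so d_s = 59.2·(1−0.555⁴)^(1/3) = 57.27 mm.
Area ratio A_h/A_s = d_o²(1−k²)/d_s² = (1−k²)/(1−k⁴)^(2/3) = 0.7395.
Mass saving = 1 − 0.7395 = 26.0 %.

26.0 %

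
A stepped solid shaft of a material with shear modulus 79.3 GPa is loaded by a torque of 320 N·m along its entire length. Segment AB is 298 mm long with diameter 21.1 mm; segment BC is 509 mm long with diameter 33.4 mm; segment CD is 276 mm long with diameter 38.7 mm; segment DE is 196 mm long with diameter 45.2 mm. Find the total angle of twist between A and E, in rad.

J_AB = π(0.0211)⁴/32 = 1.95×10^-8 m⁴; J_BC = π(0.0334)⁴/32 = 1.22×10^-7 m⁴; J_CD = π(0.0387)⁴/32 = 2.20×10^-7 m⁴; J_DE = π(0.0452)⁴/32 = 4.10×10^-7 m⁴.
θ = (T/G)·Σ L_i/J_i = (320.0/79.3×10⁹)·(0.298/1.95×10^-8 + 0.509/1.22×10^-7 + 0.276/2.20×10^-7 + 0.196/4.10×10^-7) = 0.08560 rad.

0.0856 rad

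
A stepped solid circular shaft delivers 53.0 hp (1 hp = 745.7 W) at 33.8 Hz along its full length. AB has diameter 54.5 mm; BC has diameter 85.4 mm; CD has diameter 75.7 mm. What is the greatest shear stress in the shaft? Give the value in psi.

ω = 2π·33.8 = 212.4 rad/s, so T = P/ω = 53.0×745.7 / 212.4 = 186.1 N·m.
Under the same torque, τ_max = 16T/(πd³) is largest where d is smallest — segment AB (d = 54.5 mm).
τ_max = 16·186.1/(π·(0.0545)³) = 5.855×10^6 Pa.

849 psi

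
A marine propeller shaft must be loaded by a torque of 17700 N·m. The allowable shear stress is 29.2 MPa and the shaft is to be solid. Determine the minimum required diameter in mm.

For a solid shaft τ_max = 16T/(πd³), so d = (16T/(π τ_allow))^(1/3) = (16·17700/(π·2.92×10^7))^(1/3) = 0.1456 m.

146 mm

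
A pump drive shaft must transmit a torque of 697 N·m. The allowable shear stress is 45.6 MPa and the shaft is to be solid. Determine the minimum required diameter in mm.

42.7 mm

For a solid shaft τ_max = 16T/(πd³), so d = (16T/(π τ_allow))^(1/3) = (16·697.0/(π·4.56×10^7))^(1/3) = 0.04270 m.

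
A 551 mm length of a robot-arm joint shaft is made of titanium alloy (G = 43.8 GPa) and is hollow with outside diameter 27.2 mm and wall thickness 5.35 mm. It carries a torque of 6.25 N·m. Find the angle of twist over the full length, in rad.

J = π(d_o⁴ − d_i⁴)/32 = π(0.0272⁴ − 0.0165⁴)/32 = 4.646×10^-8 m⁴.
θ = T·L/(G·J) = 6.250 × 0.551 / (43.8×10⁹ × 4.646×10^-8) = 1.692×10^-3 rad.

0.00169 rad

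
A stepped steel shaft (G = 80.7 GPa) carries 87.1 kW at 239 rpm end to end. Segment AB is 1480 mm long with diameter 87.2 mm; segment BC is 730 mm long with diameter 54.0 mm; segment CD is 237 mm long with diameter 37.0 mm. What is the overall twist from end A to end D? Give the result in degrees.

ω = 2π·239/60 = 25.03 rad/s, so T = P/ω = 87.1×10³ / 25.03 = 3480 N·m.
J_AB = π(0.0872)⁴/32 = 5.68×10^-6 m⁴; J_BC = π(0.0540)⁴/32 = 8.35×10^-7 m⁴; J_CD = π(0.0370)⁴/32 = 1.84×10^-7 m⁴.
θ = (T/G)·Σ L_i/J_i = (3480/80.7×10⁹)·(1.48/5.68×10^-6 + 0.730/8.35×10^-7 + 0.237/1.84×10^-7) = 0.1045 rad.

5.99°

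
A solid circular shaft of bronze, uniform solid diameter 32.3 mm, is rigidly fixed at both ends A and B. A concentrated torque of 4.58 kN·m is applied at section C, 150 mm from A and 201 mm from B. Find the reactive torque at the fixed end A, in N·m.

With uniform GJ and both ends fixed, compatibility θ_AC = θ_CB gives T_A·a = T_B·b, together with T_A + T_B = T₀.
T_A = T₀·b/(a+b) = 4580·201/351.0 = 2623 N·m; T_B = 1957 N·m.

2620 N·m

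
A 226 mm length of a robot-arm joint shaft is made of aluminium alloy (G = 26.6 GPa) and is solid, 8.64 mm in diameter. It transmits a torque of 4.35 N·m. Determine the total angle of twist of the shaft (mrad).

J = πd⁴/32 = π(0.00864)⁴/32 = 5.471×10^-10 m⁴.
θ = T·L/(G·J) = 4.350 × 0.226 / (26.6×10⁹ × 5.471×10^-10) = 0.06756 rad.

67.6 mrad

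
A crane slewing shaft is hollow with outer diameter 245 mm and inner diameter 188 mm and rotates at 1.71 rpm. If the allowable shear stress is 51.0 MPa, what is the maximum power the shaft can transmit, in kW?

17.2 kW

J = π(d_o⁴ − d_i⁴)/32 = π(0.245⁴ − 0.188⁴)/32 = 2.311×10^-4 m⁴.
T_max = τ_allow·J/r = 5.10×10^7 × 2.311×10^-4 / 0.122 = 96210 N·m.
ω = 2π·1.71/60 = 0.1791 rad/s, so P_max = T_max·ω = 1.723×10^4 W.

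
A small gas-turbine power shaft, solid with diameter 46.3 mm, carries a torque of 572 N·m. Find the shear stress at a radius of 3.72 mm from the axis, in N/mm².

J = πd⁴/32 = π(0.0463)⁴/32 = 4.512×10^-7 m⁴.
Shear stress varies linearly with radius: τ = T·r/J = 572.0 × 0.00372 / 4.512×10^-7 = 4.716×10^6 Pa.

4.72 N/mm²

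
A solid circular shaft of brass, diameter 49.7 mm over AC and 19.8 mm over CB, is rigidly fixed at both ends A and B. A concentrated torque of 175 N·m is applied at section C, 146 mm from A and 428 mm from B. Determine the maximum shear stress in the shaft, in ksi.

1.04 ksi

Compatibility: T_A·a/J_AC = T_B·b/J_CB with T_A + T_B = T₀.
J_AC = 5.99×10^-7 m⁴, J_CB = 1.51×10^-8 m⁴, so T_A = T₀·(J_AC/a)/((J_AC/a)+(J_CB/b)) = 173.5 N·m, T_B = 1.491 N·m.
τ in each portion: τ_AC = 7.20×10^6 Pa, τ_CB = 9.78×10^5 Pa; maximum is in AC.
τ_max = T_AC·r/J = 173.5·0.0249/5.99×10^-7 = 7.198×10^6 Pa.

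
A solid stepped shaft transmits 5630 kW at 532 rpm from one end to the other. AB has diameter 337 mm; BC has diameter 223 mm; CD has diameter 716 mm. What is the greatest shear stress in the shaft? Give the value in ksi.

6.73 ksi

ω = 2π·532/60 = 55.71 rad/s, so T = P/ω = 5630×10³ / 55.71 = 101100 N·m.
Under the same torque, τ_max = 16T/(πd³) is largest where d is smallest — segment BC (d = 223 mm).
τ_max = 16·101100/(π·(0.223)³) = 4.641×10^7 Pa.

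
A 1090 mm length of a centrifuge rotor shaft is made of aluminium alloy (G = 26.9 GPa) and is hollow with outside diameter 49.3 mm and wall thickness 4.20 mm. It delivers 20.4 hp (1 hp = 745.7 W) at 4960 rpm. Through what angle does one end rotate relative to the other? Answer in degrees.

ω = 2π·4960/60 = 519.4 rad/s, so T = P/ω = 20.4×745.7 / 519.4 = 29.29 N·m.
J = π(d_o⁴ − d_i⁴)/32 = π(0.0493⁴ − 0.0409⁴)/32 = 3.052×10^-7 m⁴.
θ = T·L/(G·J) = 29.29 × 1.09 / (26.9×10⁹ × 3.052×10^-7) = 3.888×10^-3 rad.

0.223°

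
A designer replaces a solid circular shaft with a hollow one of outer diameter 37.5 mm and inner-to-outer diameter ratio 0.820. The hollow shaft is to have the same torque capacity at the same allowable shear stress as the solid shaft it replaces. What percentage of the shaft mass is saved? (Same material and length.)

Equal τ_max and T ⇒ the solid shaft needs d_s³ = d_o³(1−k⁴), so d_s = 37.5·(1−0.820⁴)^(1/3) = 30.68 mm.
Area ratio A_h/A_s = d_o²(1−k²)/d_s² = (1−k²)/(1−k⁴)^(2/3) = 0.4893.
Mass saving = 1 − 0.4893 = 51.1 %.

51.1 %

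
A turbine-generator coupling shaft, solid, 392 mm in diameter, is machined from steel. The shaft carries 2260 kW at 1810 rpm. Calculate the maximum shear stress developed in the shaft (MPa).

1.01 MPa

ω = 2π·1810/60 = 189.5 rad/s, so T = P/ω = 2260×10³ / 189.5 = 11920 N·m.
J = πd⁴/32 = π(0.392)⁴/32 = 2.318×10^-3 m⁴.
τ_max = T·r/J = 11920 × 0.196 / 2.318×10^-3 = 1.008×10^6 Pa.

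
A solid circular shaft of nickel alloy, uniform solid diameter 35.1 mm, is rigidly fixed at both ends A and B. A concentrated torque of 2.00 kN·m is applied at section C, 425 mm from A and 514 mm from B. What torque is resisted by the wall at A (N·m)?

1090 N·m

With uniform GJ and both ends fixed, compatibility θ_AC = θ_CB gives T_A·a = T_B·b, together with T_A + T_B = T₀.
T_A = T₀·b/(a+b) = 2000·514/939.0 = 1095 N·m; T_B = 905.2 N·m.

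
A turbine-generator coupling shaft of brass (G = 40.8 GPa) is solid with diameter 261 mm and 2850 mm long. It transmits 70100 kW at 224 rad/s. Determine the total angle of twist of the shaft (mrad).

48.0 mrad

ω = 224 rad/s, so T = P/ω = 70100×10³ / 224.0 = 312900 N·m.
J = πd⁴/32 = π(0.261)⁴/32 = 4.556×10^-4 m⁴.
θ = T·L/(G·J) = 312900 × 2.85 / (40.8×10⁹ × 4.556×10^-4) = 0.04798 rad.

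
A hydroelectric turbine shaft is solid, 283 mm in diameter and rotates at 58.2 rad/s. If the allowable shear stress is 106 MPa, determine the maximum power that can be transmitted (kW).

27500 kW

J = πd⁴/32 = π(0.283)⁴/32 = 6.297×10^-4 m⁴.
T_max = τ_allow·J/r = 1.06×10^8 × 6.297×10^-4 / 0.141 = 471700 N·m.
ω = 58.2 rad/s, so P_max = T_max·ω = 2.745×10^7 W.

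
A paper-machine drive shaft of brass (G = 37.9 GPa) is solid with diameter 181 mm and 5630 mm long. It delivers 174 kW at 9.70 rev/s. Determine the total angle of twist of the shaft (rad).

0.00402 rad

ω = 2π·9.70 = 60.95 rad/s, so T = P/ω = 174×10³ / 60.95 = 2855 N·m.
J = πd⁴/32 = π(0.181)⁴/32 = 1.054×10^-4 m⁴.
θ = T·L/(G·J) = 2855 × 5.63 / (37.9×10⁹ × 1.054×10^-4) = 4.025×10^-3 rad.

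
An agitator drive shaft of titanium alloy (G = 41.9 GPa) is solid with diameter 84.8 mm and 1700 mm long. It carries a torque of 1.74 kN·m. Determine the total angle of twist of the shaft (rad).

0.0139 rad

J = πd⁴/32 = π(0.0848)⁴/32 = 5.077×10^-6 m⁴.
θ = T·L/(G·J) = 1740 × 1.70 / (41.9×10⁹ × 5.077×10^-6) = 0.01391 rad.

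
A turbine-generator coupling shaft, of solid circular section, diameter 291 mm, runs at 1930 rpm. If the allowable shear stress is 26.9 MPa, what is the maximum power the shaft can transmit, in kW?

J = πd⁴/32 = π(0.291)⁴/32 = 7.040×10^-4 m⁴.
T_max = τ_allow·J/r = 2.69×10^7 × 7.040×10^-4 / 0.145 = 130200 N·m.
ω = 2π·1930/60 = 202.1 rad/s, so P_max = T_max·ω = 2.631×10^7 W.

26300 kW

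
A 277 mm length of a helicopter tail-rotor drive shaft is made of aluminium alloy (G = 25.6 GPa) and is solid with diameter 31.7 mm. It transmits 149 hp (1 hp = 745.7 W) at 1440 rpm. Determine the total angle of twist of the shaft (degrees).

ω = 2π·1440/60 = 150.8 rad/s, so T = P/ω = 149×745.7 / 150.8 = 736.8 N·m.
J = πd⁴/32 = π(0.0317)⁴/32 = 9.914×10^-8 m⁴.
θ = T·L/(G·J) = 736.8 × 0.277 / (25.6×10⁹ × 9.914×10^-8) = 0.08042 rad.

4.61°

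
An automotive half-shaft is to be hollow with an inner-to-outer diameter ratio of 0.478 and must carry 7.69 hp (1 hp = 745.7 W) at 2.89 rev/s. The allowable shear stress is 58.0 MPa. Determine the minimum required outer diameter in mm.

30.8 mm

ω = 2π·2.89 = 18.16 rad/s, so T = P/ω = 7.69×745.7 / 18.16 = 315.8 N·m.
For a hollow shaft with d_i/d_o = 0.478: τ_max = 16T/(π d_o³ (1−k⁴)), so d_o = [16T/(π τ_allow (1−k⁴))]^(1/3) = [16·315.8/(π·5.80×10^7·0.9478)]^(1/3) = 0.03081 m.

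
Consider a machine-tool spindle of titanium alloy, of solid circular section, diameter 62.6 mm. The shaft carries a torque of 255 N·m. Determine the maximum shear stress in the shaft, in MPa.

J = πd⁴/32 = π(0.0626)⁴/32 = 1.508×10^-6 m⁴.
τ_max = T·r/J = 255.0 × 0.0313 / 1.508×10^-6 = 5.294×10^6 Pa.

5.29 MPa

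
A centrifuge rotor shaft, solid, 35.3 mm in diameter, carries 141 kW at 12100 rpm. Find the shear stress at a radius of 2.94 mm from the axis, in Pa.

ω = 2π·12100/60 = 1267 rad/s, so T = P/ω = 141×10³ / 1267 = 111.3 N·m.
J = πd⁴/32 = π(0.0353)⁴/32 = 1.524×10^-7 m⁴.
Shear stress varies linearly with radius: τ = T·r/J = 111.3 × 0.00294 / 1.524×10^-7 = 2.146×10^6 Pa.

2.15e6 Pa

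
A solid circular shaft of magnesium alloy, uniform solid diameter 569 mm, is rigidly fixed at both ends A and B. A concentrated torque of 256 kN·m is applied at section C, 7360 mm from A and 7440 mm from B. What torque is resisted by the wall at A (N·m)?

With uniform GJ and both ends fixed, compatibility θ_AC = θ_CB gives T_A·a = T_B·b, together with T_A + T_B = T₀.
T_A = T₀·b/(a+b) = 256000·7440/14800 = 128700 N·m; T_B = 127300 N·m.

129000 N·m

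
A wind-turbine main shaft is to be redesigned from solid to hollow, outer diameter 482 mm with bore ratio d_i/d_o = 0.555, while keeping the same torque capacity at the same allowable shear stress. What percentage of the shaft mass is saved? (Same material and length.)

26.0 %

Equal τ_max and T ⇒ the solid shaft needs d_s³ = d_o³(1−k⁴), so d_s = 482·(1−0.555⁴)^(1/3) = 466.2 mm.
Area ratio A_h/A_s = d_o²(1−k²)/d_s² = (1−k²)/(1−k⁴)^(2/3) = 0.7395.
Mass saving = 1 − 0.7395 = 26.0 %.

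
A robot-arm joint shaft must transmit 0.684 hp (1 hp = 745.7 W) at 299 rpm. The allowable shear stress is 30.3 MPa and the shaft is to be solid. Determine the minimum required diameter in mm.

14.0 mm

ω = 2π·299/60 = 31.31 rad/s, so T = P/ω = 0.684×745.7 / 31.31 = 16.29 N·m.
For a solid shaft τ_max = 16T/(πd³), so d = (16T/(π τ_allow))^(1/3) = (16·16.29/(π·3.03×10^7))^(1/3) = 0.01399 m.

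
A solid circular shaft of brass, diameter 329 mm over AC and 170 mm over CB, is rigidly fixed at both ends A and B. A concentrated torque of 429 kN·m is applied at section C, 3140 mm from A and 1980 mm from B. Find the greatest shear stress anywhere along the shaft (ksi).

7.99 ksi

Compatibility: T_A·a/J_AC = T_B·b/J_CB with T_A + T_B = T₀.
J_AC = 1.15×10^-3 m⁴, J_CB = 8.20×10^-5 m⁴, so T_A = T₀·(J_AC/a)/((J_AC/a)+(J_CB/b)) = 385400 N·m, T_B = 43570 N·m.
τ in each portion: τ_AC = 5.51×10^7 Pa, τ_CB = 4.52×10^7 Pa; maximum is in AC.
τ_max = T_AC·r/J = 385400·0.165/1.15×10^-3 = 5.512×10^7 Pa.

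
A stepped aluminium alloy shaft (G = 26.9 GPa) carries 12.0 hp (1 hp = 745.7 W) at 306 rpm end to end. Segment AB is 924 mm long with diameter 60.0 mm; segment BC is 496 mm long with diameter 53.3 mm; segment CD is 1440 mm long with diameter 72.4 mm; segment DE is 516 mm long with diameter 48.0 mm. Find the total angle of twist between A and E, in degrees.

ω = 2π·306/60 = 32.04 rad/s, so T = P/ω = 12.0×745.7 / 32.04 = 279.3 N·m.
J_AB = π(0.0600)⁴/32 = 1.27×10^-6 m⁴; J_BC = π(0.0533)⁴/32 = 7.92×10^-7 m⁴; J_CD = π(0.0724)⁴/32 = 2.70×10^-6 m⁴; J_DE = π(0.0480)⁴/32 = 5.21×10^-7 m⁴.
θ = (T/G)·Σ L_i/J_i = (279.3/26.9×10⁹)·(0.924/1.27×10^-6 + 0.496/7.92×10^-7 + 1.44/2.70×10^-6 + 0.516/5.21×10^-7) = 0.02986 rad.

1.71°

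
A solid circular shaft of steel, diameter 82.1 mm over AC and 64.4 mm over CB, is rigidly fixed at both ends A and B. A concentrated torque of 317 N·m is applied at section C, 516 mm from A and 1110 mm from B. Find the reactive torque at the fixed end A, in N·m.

Compatibility: T_A·a/J_AC = T_B·b/J_CB with T_A + T_B = T₀.
J_AC = 4.46×10^-6 m⁴, J_CB = 1.69×10^-6 m⁴, so T_A = T₀·(J_AC/a)/((J_AC/a)+(J_CB/b)) = 269.6 N·m, T_B = 47.44 N·m.

270 N·m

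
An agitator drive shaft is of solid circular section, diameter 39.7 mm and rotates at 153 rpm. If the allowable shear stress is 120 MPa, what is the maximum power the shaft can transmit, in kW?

J = πd⁴/32 = π(0.0397)⁴/32 = 2.439×10^-7 m⁴.
T_max = τ_allow·J/r = 1.20×10^8 × 2.439×10^-7 / 0.0199 = 1474 N·m.
ω = 2π·153/60 = 16.02 rad/s, so P_max = T_max·ω = 2.362×10^4 W.

23.6 kW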